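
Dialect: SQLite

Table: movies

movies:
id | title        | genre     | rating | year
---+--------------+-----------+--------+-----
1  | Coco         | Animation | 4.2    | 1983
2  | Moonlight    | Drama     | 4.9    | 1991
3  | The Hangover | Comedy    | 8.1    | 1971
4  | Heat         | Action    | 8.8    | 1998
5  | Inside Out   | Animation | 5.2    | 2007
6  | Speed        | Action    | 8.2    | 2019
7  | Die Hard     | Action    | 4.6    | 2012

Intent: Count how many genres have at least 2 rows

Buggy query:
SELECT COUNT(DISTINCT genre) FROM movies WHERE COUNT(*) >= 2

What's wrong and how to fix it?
Bug: WHERE filters individual rows, not groups, so a group-level COUNT is invalid there

Fix: Group first with HAVING COUNT(*) >= 2, then COUNT the resulting groups

Corrected query:
SELECT COUNT(*) FROM (SELECT genre FROM movies GROUP BY genre HAVING COUNT(*) >= 2)

Result:
COUNT(*)
--------
2       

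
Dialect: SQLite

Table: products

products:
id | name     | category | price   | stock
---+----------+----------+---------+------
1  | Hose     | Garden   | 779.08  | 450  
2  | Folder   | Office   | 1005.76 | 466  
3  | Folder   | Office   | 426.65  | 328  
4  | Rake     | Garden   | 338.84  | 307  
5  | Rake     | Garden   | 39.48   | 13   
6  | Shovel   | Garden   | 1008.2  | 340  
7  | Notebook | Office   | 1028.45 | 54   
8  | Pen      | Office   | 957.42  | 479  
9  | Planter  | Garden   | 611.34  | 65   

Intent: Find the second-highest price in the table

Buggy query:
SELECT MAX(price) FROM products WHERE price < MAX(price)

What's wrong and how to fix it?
Bug: The inner MAX is an aggregate inside WHERE, which is not allowed

Fix: Compute the overall MAX in a subquery, then take MAX of rows below it

Corrected query:
SELECT MAX(price) FROM products WHERE price < (SELECT MAX(price) FROM products)

Result:
MAX(price)
----------
1008.2    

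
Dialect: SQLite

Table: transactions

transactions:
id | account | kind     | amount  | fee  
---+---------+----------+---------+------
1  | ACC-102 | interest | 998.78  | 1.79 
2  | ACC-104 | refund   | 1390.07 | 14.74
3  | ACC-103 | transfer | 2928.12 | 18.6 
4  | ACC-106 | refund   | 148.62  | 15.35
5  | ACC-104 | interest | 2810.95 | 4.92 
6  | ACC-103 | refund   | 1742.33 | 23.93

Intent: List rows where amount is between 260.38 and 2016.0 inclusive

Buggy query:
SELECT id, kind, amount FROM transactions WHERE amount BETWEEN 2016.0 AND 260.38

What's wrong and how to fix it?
Bug: The bounds are reversed; BETWEEN a AND b requires a <= b to match anything

Fix: Swap the bounds so the smaller value comes first

Corrected query:
SELECT id, kind, amount FROM transactions WHERE amount BETWEEN 260.38 AND 2016.0

Result:
id | kind     | amount 
---+----------+--------
1  | interest | 998.78 
2  | refund   | 1390.07
6  | refund   | 1742.33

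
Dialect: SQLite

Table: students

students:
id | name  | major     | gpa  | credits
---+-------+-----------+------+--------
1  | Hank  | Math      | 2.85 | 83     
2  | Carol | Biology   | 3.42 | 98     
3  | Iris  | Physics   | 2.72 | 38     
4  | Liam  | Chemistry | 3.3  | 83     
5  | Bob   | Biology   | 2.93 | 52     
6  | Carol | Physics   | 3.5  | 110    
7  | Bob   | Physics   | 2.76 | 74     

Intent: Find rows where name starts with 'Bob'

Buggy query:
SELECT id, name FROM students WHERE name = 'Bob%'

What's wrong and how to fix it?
Bug: Wildcards only work with LIKE; '=' treats '%' as a literal character

Fix: Replace '=' with LIKE so 'Bob%' is treated as a pattern

Corrected query:
SELECT id, name FROM students WHERE name LIKE 'Bob%'

Result:
id | name
---+-----
5  | Bob 
7  | Bob 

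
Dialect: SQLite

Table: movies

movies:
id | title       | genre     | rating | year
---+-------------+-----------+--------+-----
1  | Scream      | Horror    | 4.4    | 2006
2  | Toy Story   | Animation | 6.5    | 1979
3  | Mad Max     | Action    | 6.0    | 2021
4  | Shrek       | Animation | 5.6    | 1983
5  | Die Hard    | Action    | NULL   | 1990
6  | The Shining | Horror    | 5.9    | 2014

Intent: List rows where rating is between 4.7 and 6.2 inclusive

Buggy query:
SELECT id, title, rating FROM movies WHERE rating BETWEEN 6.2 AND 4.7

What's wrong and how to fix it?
Bug: The bounds are reversed; BETWEEN a AND b requires a <= b to match anything

Fix: Swap the bounds so the smaller value comes first

Corrected query:
SELECT id, title, rating FROM movies WHERE rating BETWEEN 4.7 AND 6.2

Result:
id | title       | rating
---+-------------+-------
3  | Mad Max     | 6     
4  | Shrek       | 5.6   
6  | The Shining | 5.9   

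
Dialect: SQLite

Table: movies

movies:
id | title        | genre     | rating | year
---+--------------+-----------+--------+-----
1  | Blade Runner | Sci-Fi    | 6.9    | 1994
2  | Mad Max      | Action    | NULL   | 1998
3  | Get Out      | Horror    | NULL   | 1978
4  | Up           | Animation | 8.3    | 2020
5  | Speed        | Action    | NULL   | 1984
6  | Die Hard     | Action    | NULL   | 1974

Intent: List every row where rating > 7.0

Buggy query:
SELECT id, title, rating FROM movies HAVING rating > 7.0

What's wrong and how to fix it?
Bug: This is a non-aggregate query (no GROUP BY, no aggregates), so in SQLite the HAVING clause is invalid here; a row-level condition belongs in WHERE

Fix: Replace HAVING with WHERE since the condition applies to individual rows

Corrected query:
SELECT id, title, rating FROM movies WHERE rating > 7.0

Result:
id | title | rating
---+-------+-------
4  | Up    | 8.3   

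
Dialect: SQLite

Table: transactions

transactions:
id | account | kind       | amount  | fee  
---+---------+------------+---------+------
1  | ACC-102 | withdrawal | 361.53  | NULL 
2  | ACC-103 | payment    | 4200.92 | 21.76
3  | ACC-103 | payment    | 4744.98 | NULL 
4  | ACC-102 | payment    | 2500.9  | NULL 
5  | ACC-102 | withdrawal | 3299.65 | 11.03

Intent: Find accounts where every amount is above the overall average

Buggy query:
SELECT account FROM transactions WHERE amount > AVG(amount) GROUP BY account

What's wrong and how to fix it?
Bug: AVG() is an aggregate; it can't sit directly in WHERE

Fix: Use a subquery for AVG and a HAVING MIN(...) filter so the condition holds for every row in the group

Corrected query:
SELECT account FROM transactions GROUP BY account HAVING MIN(amount) > (SELECT AVG(amount) FROM transactions)

Result:
account
-------
ACC-103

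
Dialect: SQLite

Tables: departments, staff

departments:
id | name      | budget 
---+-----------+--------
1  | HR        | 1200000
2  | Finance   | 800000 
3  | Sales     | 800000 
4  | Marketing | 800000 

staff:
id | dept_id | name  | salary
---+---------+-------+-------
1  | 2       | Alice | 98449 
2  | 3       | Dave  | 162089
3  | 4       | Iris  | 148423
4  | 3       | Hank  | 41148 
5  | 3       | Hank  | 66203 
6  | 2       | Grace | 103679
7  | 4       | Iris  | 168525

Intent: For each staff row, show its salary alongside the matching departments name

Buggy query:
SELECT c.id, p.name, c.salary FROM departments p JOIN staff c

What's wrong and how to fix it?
Bug: JOIN with no ON clause produces a cartesian product; every staff row pairs with every departments row

Fix: Specify the join condition linking the foreign key to the parent id

Corrected query:
SELECT c.id, p.name, c.salary FROM departments p JOIN staff c ON c.dept_id = p.id

Result:
id | name      | salary
---+-----------+-------
1  | Finance   | 98449 
2  | Sales     | 162089
3  | Marketing | 148423
4  | Sales     | 41148 
5  | Sales     | 66203 
6  | Finance   | 103679
7  | Marketing | 168525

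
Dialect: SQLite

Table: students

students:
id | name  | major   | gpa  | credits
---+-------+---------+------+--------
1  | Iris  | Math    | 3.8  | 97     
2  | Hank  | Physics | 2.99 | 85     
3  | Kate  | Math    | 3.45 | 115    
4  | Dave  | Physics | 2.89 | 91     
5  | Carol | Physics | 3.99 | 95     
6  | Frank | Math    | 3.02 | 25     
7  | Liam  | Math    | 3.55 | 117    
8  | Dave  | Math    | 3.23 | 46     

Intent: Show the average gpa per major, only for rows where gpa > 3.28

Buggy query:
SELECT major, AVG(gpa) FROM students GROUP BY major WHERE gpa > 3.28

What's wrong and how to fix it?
Bug: WHERE cannot follow GROUP BY

Fix: Place WHERE between FROM and GROUP BY

Corrected query:
SELECT major, AVG(gpa) FROM students WHERE gpa > 3.28 GROUP BY major

Result:
major   | AVG(gpa)
--------+---------
Math    | 3.6     
Physics | 3.99    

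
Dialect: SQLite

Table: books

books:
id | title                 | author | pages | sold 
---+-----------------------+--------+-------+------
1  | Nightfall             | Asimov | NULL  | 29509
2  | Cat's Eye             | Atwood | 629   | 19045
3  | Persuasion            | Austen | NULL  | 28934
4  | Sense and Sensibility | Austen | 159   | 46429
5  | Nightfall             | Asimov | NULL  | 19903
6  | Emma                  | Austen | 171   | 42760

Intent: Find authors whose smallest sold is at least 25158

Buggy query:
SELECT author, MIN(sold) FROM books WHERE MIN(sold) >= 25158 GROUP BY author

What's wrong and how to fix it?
Bug: Aggregates like MIN are computed per group after WHERE runs

Fix: Use HAVING for the per-group MIN condition

Corrected query:
SELECT author, MIN(sold) FROM books GROUP BY author HAVING MIN(sold) >= 25158

Result:
author | MIN(sold)
-------+----------
Austen | 28934    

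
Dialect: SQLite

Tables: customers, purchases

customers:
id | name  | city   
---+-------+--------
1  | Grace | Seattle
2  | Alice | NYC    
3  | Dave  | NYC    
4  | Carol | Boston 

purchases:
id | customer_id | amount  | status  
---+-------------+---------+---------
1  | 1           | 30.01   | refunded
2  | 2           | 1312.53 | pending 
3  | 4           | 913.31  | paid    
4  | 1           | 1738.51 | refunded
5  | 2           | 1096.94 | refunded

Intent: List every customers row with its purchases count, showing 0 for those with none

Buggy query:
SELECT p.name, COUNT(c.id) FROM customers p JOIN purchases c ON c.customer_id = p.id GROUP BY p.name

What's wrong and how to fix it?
Bug: INNER JOIN drops customers rows that have no matching purchases rows

Fix: Switch to LEFT JOIN to retain unmatched parent rows

Corrected query:
SELECT p.name, COUNT(c.id) FROM customers p LEFT JOIN purchases c ON c.customer_id = p.id GROUP BY p.name

Result:
name  | COUNT(c.id)
------+------------
Alice | 2          
Carol | 1          
Dave  | 0          
Grace | 2          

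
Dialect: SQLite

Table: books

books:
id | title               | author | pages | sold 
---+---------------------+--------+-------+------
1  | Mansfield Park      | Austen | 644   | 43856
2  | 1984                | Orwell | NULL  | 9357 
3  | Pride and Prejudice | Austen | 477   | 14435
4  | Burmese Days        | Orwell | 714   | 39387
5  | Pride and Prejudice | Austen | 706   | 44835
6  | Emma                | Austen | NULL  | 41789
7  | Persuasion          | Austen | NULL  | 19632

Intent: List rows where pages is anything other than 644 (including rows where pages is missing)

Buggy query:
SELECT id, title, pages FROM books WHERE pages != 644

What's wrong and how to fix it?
Bug: 'pages != 644' is unknown when pages is NULL, so NULL rows are silently excluded

Fix: Add an explicit OR pages IS NULL to include the missing-value rows

Corrected query:
SELECT id, title, pages FROM books WHERE pages != 644 OR pages IS NULL

Result:
id | title               | pages
---+---------------------+------
2  | 1984                | NULL 
3  | Pride and Prejudice | 477  
4  | Burmese Days        | 714  
5  | Pride and Prejudice | 706  
6  | Emma                | NULL 
7  | Persuasion          | NULL 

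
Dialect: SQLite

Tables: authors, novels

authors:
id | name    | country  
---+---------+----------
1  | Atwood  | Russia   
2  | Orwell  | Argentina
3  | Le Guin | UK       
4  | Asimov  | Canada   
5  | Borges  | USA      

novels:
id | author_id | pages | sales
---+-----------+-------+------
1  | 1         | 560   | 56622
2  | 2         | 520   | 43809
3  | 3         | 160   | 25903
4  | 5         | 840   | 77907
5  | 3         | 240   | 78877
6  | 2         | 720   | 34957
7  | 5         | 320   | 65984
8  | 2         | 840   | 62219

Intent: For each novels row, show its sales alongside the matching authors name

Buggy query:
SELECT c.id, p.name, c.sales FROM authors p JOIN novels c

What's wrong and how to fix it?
Bug: Missing join condition: each novels row is matched to all authors rows instead of just its own

Fix: Add ON c.author_id = p.id to the JOIN

Corrected query:
SELECT c.id, p.name, c.sales FROM authors p JOIN novels c ON c.author_id = p.id

Result:
id | name    | sales
---+---------+------
1  | Atwood  | 56622
2  | Orwell  | 43809
3  | Le Guin | 25903
4  | Borges  | 77907
5  | Le Guin | 78877
6  | Orwell  | 34957
7  | Borges  | 65984
8  | Orwell  | 62219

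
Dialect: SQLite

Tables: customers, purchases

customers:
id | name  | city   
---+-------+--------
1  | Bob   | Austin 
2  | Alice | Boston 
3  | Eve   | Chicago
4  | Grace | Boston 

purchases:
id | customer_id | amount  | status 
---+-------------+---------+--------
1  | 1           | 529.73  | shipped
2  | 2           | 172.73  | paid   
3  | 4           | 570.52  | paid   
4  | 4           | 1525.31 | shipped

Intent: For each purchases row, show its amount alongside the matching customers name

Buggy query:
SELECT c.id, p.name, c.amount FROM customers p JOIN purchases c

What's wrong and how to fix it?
Bug: Missing join condition: each purchases row is matched to all customers rows instead of just its own

Fix: Specify the join condition linking the foreign key to the parent id

Corrected query:
SELECT c.id, p.name, c.amount FROM customers p JOIN purchases c ON c.customer_id = p.id

Result:
id | name  | amount 
---+-------+--------
1  | Bob   | 529.73 
2  | Alice | 172.73 
3  | Grace | 570.52 
4  | Grace | 1525.31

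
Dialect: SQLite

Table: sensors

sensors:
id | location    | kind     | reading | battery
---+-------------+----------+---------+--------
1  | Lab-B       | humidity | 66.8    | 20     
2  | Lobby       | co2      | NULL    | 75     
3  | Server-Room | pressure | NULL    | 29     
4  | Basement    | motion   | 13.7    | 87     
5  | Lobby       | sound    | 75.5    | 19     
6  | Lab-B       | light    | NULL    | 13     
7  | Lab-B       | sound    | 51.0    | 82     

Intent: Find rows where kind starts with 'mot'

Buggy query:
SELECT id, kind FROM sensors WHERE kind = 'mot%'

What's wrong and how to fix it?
Bug: Wildcards only work with LIKE; '=' treats '%' as a literal character

Fix: Use LIKE for wildcard pattern matching

Corrected query:
SELECT id, kind FROM sensors WHERE kind LIKE 'mot%'

Result:
id | kind  
---+-------
4  | motion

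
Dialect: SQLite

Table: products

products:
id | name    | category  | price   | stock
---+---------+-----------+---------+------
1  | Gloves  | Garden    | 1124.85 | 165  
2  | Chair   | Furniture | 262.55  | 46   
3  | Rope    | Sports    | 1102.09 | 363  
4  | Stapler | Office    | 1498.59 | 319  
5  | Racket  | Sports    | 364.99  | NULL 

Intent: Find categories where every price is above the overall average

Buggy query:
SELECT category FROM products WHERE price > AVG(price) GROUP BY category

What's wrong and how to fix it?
Bug: AVG() is an aggregate; it can't sit directly in WHERE

Fix: Compute the overall average in a scalar subquery and compare each group's MIN against it in HAVING

Corrected query:
SELECT category FROM products GROUP BY category HAVING MIN(price) > (SELECT AVG(price) FROM products)

Result:
category
--------
Garden  
Office  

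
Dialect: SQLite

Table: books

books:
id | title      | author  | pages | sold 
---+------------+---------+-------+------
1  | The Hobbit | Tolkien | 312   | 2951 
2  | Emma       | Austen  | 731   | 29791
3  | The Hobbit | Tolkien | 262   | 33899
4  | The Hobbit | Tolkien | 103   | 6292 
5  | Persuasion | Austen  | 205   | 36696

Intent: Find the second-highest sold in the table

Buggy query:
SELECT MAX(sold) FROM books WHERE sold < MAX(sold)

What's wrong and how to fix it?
Bug: MAX(sold) on the right of the comparison is an aggregate-in-WHERE error

Fix: Compute the overall MAX in a subquery, then take MAX of rows below it

Corrected query:
SELECT MAX(sold) FROM books WHERE sold < (SELECT MAX(sold) FROM books)

Result:
MAX(sold)
---------
33899    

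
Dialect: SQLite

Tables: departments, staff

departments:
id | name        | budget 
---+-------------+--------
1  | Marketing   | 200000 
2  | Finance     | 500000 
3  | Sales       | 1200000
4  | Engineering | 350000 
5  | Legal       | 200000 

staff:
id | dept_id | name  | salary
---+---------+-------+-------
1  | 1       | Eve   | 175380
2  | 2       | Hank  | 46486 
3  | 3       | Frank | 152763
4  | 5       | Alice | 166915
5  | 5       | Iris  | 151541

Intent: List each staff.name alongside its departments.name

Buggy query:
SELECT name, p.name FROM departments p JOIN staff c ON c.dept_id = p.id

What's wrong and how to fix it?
Bug: Both tables have a 'name' column; the unqualified reference is ambiguous

Fix: Prefix ambiguous columns with the table alias

Corrected query:
SELECT c.name, p.name FROM departments p JOIN staff c ON c.dept_id = p.id

Result:
name  | name     
------+----------
Eve   | Marketing
Hank  | Finance  
Frank | Sales    
Alice | Legal    
Iris  | Legal    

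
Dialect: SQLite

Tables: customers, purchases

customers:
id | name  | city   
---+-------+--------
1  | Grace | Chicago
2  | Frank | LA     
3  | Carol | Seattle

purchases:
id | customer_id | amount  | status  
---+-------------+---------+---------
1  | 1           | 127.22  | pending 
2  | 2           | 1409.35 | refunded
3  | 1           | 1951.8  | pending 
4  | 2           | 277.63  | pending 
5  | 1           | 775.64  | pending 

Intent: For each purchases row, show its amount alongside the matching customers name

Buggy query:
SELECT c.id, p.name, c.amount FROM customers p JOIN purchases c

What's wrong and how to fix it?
Bug: JOIN with no ON clause produces a cartesian product; every purchases row pairs with every customers row

Fix: Add ON c.customer_id = p.id to the JOIN

Corrected query:
SELECT c.id, p.name, c.amount FROM customers p JOIN purchases c ON c.customer_id = p.id

Result:
id | name  | amount 
---+-------+--------
1  | Grace | 127.22 
2  | Frank | 1409.35
3  | Grace | 1951.8 
4  | Frank | 277.63 
5  | Grace | 775.64 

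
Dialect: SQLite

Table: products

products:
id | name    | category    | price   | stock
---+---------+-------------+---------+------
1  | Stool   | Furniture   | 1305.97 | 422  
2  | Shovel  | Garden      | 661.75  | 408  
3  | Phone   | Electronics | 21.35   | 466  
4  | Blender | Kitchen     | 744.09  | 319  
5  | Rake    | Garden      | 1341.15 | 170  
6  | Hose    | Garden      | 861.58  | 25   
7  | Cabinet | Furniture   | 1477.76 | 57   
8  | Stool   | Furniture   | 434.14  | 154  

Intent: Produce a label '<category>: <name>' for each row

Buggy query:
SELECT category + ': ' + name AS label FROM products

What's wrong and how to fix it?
Bug: SQLite uses || for string concatenation; + coerces text to numbers (yielding 0)

Fix: Use the || operator for string concatenation

Corrected query:
SELECT category || ': ' || name AS label FROM products

Result:
label             
------------------
Furniture: Stool  
Garden: Shovel    
Electronics: Phone
Kitchen: Blender  
Garden: Rake      
Garden: Hose      
Furniture: Cabinet
Furniture: Stool  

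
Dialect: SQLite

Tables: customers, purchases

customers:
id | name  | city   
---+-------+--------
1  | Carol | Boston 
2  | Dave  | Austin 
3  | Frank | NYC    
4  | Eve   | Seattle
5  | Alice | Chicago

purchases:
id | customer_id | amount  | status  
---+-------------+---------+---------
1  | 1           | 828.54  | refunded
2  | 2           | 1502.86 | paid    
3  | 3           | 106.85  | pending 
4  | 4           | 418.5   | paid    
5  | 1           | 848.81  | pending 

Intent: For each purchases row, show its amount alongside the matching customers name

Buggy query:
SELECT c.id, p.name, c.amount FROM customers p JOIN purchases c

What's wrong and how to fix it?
Bug: Missing join condition: each purchases row is matched to all customers rows instead of just its own

Fix: Add ON c.customer_id = p.id to the JOIN

Corrected query:
SELECT c.id, p.name, c.amount FROM customers p JOIN purchases c ON c.customer_id = p.id

Result:
id | name  | amount 
---+-------+--------
1  | Carol | 828.54 
2  | Dave  | 1502.86
3  | Frank | 106.85 
4  | Eve   | 418.5  
5  | Carol | 848.81 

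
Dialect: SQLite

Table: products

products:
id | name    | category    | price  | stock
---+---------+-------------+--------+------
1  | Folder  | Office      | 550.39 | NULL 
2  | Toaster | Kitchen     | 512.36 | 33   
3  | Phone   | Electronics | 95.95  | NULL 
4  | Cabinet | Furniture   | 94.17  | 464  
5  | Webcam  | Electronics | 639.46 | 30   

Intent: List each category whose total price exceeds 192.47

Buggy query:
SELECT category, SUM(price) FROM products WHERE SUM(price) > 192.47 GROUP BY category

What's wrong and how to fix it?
Bug: SUM(price) is an aggregate, but WHERE filters rows before aggregation

Fix: Move the aggregate condition to a HAVING clause

Corrected query:
SELECT category, SUM(price) FROM products GROUP BY category HAVING SUM(price) > 192.47

Result:
category    | SUM(price)
------------+-----------
Electronics | 735.41    
Kitchen     | 512.36    
Office      | 550.39    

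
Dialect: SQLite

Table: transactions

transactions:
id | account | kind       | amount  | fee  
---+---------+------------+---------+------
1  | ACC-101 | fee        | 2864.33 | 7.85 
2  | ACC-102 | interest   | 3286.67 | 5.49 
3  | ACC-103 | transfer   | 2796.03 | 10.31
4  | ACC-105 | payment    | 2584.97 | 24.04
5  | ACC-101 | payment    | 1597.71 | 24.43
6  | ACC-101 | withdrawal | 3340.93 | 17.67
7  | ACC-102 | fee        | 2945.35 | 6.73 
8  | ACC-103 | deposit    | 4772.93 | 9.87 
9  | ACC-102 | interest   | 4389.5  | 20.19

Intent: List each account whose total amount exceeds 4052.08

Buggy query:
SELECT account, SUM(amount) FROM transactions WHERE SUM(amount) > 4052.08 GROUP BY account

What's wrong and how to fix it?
Bug: Aggregate functions cannot appear in a WHERE clause

Fix: Move the aggregate condition to a HAVING clause

Corrected query:
SELECT account, SUM(amount) FROM transactions GROUP BY account HAVING SUM(amount) > 4052.08

Result:
account | SUM(amount)
--------+------------
ACC-101 | 7802.97    
ACC-102 | 10621.52   
ACC-103 | 7568.96    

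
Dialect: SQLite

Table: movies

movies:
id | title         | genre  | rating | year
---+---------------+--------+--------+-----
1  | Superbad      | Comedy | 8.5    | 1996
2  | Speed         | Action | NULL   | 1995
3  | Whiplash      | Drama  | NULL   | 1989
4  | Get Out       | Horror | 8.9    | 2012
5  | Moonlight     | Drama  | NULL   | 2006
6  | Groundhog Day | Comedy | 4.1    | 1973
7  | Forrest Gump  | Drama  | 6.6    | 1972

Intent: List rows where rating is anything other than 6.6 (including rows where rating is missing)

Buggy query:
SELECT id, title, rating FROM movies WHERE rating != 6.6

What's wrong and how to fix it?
Bug: Inequality against NULL is unknown, not true; rows with NULL are dropped

Fix: Handle NULL separately with IS NULL alongside the inequality

Corrected query:
SELECT id, title, rating FROM movies WHERE rating != 6.6 OR rating IS NULL

Result:
id | title         | rating
---+---------------+-------
1  | Superbad      | 8.5   
2  | Speed         | NULL  
3  | Whiplash      | NULL  
4  | Get Out       | 8.9   
5  | Moonlight     | NULL  
6  | Groundhog Day | 4.1   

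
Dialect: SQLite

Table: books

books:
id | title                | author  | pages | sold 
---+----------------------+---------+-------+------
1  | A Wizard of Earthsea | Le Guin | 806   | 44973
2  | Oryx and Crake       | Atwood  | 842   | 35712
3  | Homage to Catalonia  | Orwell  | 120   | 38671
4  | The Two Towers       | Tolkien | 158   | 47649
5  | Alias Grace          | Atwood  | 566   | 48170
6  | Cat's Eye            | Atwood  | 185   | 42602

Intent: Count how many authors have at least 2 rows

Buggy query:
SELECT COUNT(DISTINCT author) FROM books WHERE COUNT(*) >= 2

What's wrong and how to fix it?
Bug: COUNT(*) cannot appear in WHERE; the per-group count doesn't exist yet

Fix: Group first with HAVING COUNT(*) >= 2, then COUNT the resulting groups

Corrected query:
SELECT COUNT(*) FROM (SELECT author FROM books GROUP BY author HAVING COUNT(*) >= 2)

Result:
COUNT(*)
--------
1       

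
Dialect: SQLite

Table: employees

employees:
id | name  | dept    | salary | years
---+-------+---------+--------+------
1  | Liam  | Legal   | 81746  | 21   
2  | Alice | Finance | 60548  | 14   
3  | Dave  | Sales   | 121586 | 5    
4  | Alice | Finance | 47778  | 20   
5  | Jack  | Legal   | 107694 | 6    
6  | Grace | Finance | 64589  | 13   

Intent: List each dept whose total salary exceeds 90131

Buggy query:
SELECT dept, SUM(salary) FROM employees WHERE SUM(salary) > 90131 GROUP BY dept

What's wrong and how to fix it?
Bug: WHERE runs before GROUP BY, so aggregates aren't available there

Fix: Use HAVING (which filters groups after aggregation) instead of WHERE

Corrected query:
SELECT dept, SUM(salary) FROM employees GROUP BY dept HAVING SUM(salary) > 90131

Result:
dept    | SUM(salary)
--------+------------
Finance | 172915     
Legal   | 189440     
Sales   | 121586     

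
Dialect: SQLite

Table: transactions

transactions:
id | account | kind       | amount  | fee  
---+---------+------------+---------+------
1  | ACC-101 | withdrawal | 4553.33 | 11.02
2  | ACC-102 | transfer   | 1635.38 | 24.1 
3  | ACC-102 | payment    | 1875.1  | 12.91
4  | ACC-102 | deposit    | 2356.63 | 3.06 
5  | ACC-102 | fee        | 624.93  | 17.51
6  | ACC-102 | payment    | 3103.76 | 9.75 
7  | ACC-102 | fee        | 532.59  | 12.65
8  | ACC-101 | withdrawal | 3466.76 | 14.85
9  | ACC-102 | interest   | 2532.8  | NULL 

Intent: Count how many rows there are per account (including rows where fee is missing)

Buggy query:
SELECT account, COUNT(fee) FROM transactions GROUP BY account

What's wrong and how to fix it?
Bug: COUNT(fee) skips NULLs, so groups with missing fee are undercounted

Fix: Replace COUNT(fee) with COUNT(*)

Corrected query:
SELECT account, COUNT(*) FROM transactions GROUP BY account

Result:
account | COUNT(*)
--------+---------
ACC-101 | 2       
ACC-102 | 7       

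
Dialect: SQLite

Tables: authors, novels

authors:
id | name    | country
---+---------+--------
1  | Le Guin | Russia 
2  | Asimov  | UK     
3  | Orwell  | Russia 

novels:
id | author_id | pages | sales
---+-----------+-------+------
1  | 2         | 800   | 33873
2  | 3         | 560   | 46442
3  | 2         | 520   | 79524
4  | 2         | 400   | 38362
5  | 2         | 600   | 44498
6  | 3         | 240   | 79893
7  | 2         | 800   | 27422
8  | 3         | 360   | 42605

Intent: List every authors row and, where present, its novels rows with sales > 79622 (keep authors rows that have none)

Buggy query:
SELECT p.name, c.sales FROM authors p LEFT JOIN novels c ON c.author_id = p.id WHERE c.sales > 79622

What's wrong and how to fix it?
Bug: Filtering c.sales in WHERE discards the NULL rows produced by LEFT JOIN, turning it into an inner join

Fix: Put 'c.sales > 79622' in the JOIN's ON clause instead of WHERE

Corrected query:
SELECT p.name, c.sales FROM authors p LEFT JOIN novels c ON c.author_id = p.id AND c.sales > 79622

Result:
name    | sales
--------+------
Le Guin | NULL 
Asimov  | NULL 
Orwell  | 79893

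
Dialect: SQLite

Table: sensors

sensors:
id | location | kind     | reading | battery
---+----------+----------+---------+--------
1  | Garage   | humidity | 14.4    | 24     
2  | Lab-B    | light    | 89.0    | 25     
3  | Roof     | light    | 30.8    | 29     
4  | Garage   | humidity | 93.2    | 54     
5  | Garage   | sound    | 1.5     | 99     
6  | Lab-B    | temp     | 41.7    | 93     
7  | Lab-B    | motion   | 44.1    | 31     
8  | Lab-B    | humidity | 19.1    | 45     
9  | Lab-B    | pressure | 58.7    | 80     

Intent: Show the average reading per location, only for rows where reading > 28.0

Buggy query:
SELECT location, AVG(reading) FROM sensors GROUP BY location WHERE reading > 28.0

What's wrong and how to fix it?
Bug: Row-level WHERE must come before GROUP BY in the clause order

Fix: Place WHERE between FROM and GROUP BY

Corrected query:
SELECT location, AVG(reading) FROM sensors WHERE reading > 28.0 GROUP BY location

Result:
location | AVG(reading)
---------+-------------
Garage   | 93.2        
Lab-B    | 58.375      
Roof     | 30.8        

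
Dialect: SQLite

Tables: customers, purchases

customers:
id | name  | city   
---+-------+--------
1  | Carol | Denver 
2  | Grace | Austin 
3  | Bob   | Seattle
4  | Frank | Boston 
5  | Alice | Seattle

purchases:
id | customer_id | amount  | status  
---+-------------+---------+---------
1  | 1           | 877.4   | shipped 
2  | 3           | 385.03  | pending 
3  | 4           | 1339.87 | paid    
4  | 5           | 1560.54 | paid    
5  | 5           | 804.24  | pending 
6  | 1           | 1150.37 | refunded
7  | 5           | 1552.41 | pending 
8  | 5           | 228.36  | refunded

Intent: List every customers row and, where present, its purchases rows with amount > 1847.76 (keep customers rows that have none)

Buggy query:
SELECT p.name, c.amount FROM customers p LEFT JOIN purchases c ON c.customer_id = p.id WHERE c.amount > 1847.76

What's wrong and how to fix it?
Bug: A WHERE condition on the right-hand table after LEFT JOIN drops unmatched parents

Fix: Put 'c.amount > 1847.76' in the JOIN's ON clause instead of WHERE

Corrected query:
SELECT p.name, c.amount FROM customers p LEFT JOIN purchases c ON c.customer_id = p.id AND c.amount > 1847.76

Result:
name  | amount
------+-------
Carol | NULL  
Grace | NULL  
Bob   | NULL  
Frank | NULL  
Alice | NULL  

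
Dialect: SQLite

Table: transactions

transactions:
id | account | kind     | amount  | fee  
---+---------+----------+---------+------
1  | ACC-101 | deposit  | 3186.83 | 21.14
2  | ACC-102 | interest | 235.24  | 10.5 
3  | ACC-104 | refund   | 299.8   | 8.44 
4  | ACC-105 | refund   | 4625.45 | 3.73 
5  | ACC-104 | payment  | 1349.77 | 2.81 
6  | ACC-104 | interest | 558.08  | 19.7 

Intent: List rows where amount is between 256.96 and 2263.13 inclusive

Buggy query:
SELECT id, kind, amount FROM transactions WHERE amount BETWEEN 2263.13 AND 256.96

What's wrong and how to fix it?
Bug: The bounds are reversed; BETWEEN a AND b requires a <= b to match anything

Fix: Swap the bounds so the smaller value comes first

Corrected query:
SELECT id, kind, amount FROM transactions WHERE amount BETWEEN 256.96 AND 2263.13

Result:
id | kind     | amount 
---+----------+--------
3  | refund   | 299.8  
5  | payment  | 1349.77
6  | interest | 558.08 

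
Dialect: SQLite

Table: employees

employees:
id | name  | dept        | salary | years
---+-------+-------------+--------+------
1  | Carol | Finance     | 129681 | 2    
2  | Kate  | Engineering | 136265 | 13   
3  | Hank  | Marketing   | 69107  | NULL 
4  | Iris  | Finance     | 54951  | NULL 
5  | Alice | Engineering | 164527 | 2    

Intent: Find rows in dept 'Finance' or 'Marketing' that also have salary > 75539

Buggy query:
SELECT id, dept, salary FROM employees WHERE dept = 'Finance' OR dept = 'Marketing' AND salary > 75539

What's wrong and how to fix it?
Bug: AND binds tighter than OR, so this parses as dept = 'Finance' OR (dept = 'Marketing' AND salary > 75539)

Fix: Add parentheses around the OR so the AND applies to both alternatives

Corrected query:
SELECT id, dept, salary FROM employees WHERE (dept = 'Finance' OR dept = 'Marketing') AND salary > 75539

Result:
id | dept    | salary
---+---------+-------
1  | Finance | 129681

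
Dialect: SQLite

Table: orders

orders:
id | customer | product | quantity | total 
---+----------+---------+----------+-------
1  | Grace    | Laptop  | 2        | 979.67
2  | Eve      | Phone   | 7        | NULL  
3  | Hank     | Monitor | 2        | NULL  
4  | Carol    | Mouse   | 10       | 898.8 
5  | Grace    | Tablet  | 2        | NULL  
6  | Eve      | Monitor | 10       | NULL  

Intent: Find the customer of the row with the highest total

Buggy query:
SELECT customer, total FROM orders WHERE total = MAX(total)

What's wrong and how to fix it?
Bug: WHERE is evaluated per row; an aggregate over the whole table isn't defined there

Fix: Use a subquery: WHERE total = (SELECT MAX(total) FROM orders)

Corrected query:
SELECT customer, total FROM orders WHERE total = (SELECT MAX(total) FROM orders)

Result:
customer | total 
---------+-------
Grace    | 979.67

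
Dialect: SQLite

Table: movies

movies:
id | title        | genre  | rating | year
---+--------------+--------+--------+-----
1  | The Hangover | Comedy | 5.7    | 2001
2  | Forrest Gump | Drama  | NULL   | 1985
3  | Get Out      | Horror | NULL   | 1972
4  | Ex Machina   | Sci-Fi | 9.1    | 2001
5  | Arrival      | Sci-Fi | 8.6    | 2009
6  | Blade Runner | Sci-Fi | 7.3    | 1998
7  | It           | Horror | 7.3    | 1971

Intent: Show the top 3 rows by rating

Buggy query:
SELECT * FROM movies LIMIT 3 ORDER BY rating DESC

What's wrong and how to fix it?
Bug: LIMIT must come after ORDER BY

Fix: Sort with ORDER BY, then apply LIMIT

Corrected query:
SELECT * FROM movies ORDER BY rating DESC LIMIT 3

Result:
id | title        | genre  | rating | year
---+--------------+--------+--------+-----
4  | Ex Machina   | Sci-Fi | 9.1    | 2001
5  | Arrival      | Sci-Fi | 8.6    | 2009
6  | Blade Runner | Sci-Fi | 7.3    | 1998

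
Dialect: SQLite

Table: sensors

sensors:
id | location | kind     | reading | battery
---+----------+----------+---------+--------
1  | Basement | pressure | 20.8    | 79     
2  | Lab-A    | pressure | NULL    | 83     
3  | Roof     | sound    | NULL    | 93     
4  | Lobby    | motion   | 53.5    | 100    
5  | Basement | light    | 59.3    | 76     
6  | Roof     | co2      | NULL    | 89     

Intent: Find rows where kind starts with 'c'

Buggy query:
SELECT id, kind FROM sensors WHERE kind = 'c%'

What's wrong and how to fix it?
Bug: Wildcards only work with LIKE; '=' treats '%' as a literal character

Fix: Replace '=' with LIKE so 'c%' is treated as a pattern

Corrected query:
SELECT id, kind FROM sensors WHERE kind LIKE 'c%'

Result:
id | kind
---+-----
6  | co2 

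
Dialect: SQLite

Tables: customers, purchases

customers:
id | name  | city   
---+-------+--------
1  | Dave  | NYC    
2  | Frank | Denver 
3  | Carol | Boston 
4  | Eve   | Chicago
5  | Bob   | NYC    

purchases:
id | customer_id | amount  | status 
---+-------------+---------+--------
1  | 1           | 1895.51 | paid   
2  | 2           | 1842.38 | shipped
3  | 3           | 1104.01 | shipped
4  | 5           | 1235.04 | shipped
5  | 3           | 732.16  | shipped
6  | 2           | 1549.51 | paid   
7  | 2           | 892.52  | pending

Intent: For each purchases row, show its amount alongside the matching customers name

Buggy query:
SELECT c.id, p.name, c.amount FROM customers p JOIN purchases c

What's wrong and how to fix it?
Bug: Missing join condition: each purchases row is matched to all customers rows instead of just its own

Fix: Specify the join condition linking the foreign key to the parent id

Corrected query:
SELECT c.id, p.name, c.amount FROM customers p JOIN purchases c ON c.customer_id = p.id

Result:
id | name  | amount 
---+-------+--------
1  | Dave  | 1895.51
2  | Frank | 1842.38
3  | Carol | 1104.01
4  | Bob   | 1235.04
5  | Carol | 732.16 
6  | Frank | 1549.51
7  | Frank | 892.52 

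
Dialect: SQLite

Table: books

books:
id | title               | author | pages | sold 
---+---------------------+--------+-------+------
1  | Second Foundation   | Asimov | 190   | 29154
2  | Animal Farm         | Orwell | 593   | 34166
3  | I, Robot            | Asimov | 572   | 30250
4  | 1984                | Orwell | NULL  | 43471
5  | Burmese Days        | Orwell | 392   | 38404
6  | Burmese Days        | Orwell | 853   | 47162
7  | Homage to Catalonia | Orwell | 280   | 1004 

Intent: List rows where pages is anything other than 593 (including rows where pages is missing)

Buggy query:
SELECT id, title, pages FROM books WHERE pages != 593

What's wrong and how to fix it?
Bug: Inequality against NULL is unknown, not true; rows with NULL are dropped

Fix: Handle NULL separately with IS NULL alongside the inequality

Corrected query:
SELECT id, title, pages FROM books WHERE pages != 593 OR pages IS NULL

Result:
id | title               | pages
---+---------------------+------
1  | Second Foundation   | 190  
3  | I, Robot            | 572  
4  | 1984                | NULL 
5  | Burmese Days        | 392  
6  | Burmese Days        | 853  
7  | Homage to Catalonia | 280  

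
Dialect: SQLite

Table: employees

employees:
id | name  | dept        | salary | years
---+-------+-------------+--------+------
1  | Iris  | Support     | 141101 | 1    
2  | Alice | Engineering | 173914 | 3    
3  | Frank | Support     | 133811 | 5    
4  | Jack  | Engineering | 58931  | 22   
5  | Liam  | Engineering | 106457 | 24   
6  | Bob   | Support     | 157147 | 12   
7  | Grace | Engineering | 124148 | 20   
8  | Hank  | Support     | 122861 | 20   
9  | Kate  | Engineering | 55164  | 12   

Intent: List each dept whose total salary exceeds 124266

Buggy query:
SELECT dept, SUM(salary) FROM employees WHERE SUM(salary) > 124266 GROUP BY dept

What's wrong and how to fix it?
Bug: SUM(salary) is an aggregate, but WHERE filters rows before aggregation

Fix: Use HAVING (which filters groups after aggregation) instead of WHERE

Corrected query:
SELECT dept, SUM(salary) FROM employees GROUP BY dept HAVING SUM(salary) > 124266

Result:
dept        | SUM(salary)
------------+------------
Engineering | 518614     
Support     | 554920     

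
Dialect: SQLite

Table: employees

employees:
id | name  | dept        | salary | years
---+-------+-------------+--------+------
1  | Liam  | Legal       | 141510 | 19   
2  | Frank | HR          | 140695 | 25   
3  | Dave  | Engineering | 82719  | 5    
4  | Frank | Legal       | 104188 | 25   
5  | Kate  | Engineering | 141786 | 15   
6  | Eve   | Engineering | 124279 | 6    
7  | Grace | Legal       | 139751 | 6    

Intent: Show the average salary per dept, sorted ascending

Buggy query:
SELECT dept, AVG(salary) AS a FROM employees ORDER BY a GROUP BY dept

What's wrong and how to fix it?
Bug: GROUP BY must precede ORDER BY

Fix: Move ORDER BY to the end, after GROUP BY

Corrected query:
SELECT dept, AVG(salary) AS a FROM employees GROUP BY dept ORDER BY a

Result:
dept        | a            
------------+--------------
Engineering | 116261.333333
Legal       | 128483       
HR          | 140695       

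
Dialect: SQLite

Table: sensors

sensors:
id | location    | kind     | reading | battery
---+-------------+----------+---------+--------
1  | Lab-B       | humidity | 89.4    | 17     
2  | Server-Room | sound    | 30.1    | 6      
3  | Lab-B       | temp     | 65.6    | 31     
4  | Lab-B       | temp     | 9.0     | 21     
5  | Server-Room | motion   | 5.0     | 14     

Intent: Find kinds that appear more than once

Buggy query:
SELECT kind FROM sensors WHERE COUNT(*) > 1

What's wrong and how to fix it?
Bug: WHERE can't reference COUNT(*); aggregates are computed after WHERE

Fix: Group first, then use HAVING for the count condition

Corrected query:
SELECT kind FROM sensors GROUP BY kind HAVING COUNT(*) > 1

Result:
kind
----
temp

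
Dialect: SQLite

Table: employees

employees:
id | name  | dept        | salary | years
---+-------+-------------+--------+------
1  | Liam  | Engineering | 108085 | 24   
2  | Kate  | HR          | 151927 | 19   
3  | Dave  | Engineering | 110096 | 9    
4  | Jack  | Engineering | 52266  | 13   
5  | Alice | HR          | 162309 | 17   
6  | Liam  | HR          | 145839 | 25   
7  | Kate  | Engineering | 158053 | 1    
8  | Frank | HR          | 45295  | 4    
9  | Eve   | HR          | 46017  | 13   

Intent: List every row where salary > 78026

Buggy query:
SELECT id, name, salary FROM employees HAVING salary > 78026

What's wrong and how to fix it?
Bug: This is a non-aggregate query (no GROUP BY, no aggregates), so in SQLite the HAVING clause is invalid here; a row-level condition belongs in WHERE

Fix: Use WHERE for row-level filtering

Corrected query:
SELECT id, name, salary FROM employees WHERE salary > 78026

Result:
id | name  | salary
---+-------+-------
1  | Liam  | 108085
2  | Kate  | 151927
3  | Dave  | 110096
5  | Alice | 162309
6  | Liam  | 145839
7  | Kate  | 158053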